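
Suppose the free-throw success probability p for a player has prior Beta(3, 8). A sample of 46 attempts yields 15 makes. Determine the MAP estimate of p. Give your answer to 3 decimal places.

p̂_MAP = 0.309

Prior: Beta(3, 8).
Data: 15 successes in 46 trials. The binomial likelihood contributes p^15(1−p)^31, so the posterior is Beta(3+15, 8+31) = Beta(18, 39).
For Beta(a, b) with a, b > 1 the mode is (a−1)/(a+b−2) = 17/55 ≈ 0.309.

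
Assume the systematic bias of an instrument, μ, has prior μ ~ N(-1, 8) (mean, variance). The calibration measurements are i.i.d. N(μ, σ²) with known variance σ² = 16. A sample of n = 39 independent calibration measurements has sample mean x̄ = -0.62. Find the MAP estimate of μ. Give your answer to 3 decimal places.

n = 39, x̄ = -0.62.
For a Normal prior and Normal likelihood with known variance, the posterior is Normal; its mode equals its mean, the precision-weighted average.
Prior precision 1/σ₀² = 1/8 = 0.125; data precision n/σ² = 39/16 = 2.4375.
μ̂ = (0.125·(-1) + 2.4375·(-0.62)) / (0.125 + 2.4375) = (-1.63625)/2.5625 = -1309/2050 ≈ -0.639.

μ̂_MAP = -0.639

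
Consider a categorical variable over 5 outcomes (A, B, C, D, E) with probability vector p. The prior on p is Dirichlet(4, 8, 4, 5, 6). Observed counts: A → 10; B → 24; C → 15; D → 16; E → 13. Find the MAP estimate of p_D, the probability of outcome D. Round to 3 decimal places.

The posterior is Dirichlet(αᵢ + nᵢ) = Dirichlet(14, 32, 19, 21, 19).
For a Dirichlet(a₁,…,a_K) with all aᵢ > 1, the mode has j-th component (aⱼ − 1)/(Σaᵢ − K).
Here Σaᵢ = 105 and K = 5, so p_D = (21 − 1)/(105 − 5) = 20/100 ≈ 0.200.

MAP estimate of p_D = 0.200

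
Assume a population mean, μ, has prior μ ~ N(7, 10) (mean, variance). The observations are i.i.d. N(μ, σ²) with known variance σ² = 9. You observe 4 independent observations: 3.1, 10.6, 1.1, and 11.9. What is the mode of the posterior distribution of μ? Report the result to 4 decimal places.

n = 4; x̄ = (3.1 + 10.6 + 1.1 + 11.9)/4 = 26.7/4 = 6.675.
For a Normal prior and Normal likelihood with known variance, the posterior is Normal; its mode equals its mean, the precision-weighted average.
Prior precision 1/σ₀² = 1/10 = 0.1; data precision n/σ² = 4/9.
μ̂ = (0.1·7 + (4/9)·6.675) / (0.1 + 4/9) = (11/3)/(49/90) = 330/49 ≈ 6.7347.

μ̂_MAP = 6.7347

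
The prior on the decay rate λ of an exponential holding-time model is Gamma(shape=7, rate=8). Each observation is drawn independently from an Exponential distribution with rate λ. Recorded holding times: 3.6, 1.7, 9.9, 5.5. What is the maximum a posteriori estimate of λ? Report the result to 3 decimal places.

The Exponential(rate=λ) likelihood is ∝ λ^n e^(−λΣtᵢ). Here n = 4 and Σtᵢ = 3.6 + 1.7 + 9.9 + 5.5 = 20.7.
Posterior ∝ λ^6e^(−8λ) · λ^4e^(−20.7λ) = λ^10e^(−28.7λ), i.e. Gamma(11, 28.7).
Mode = (a−1)/b = 10/28.7 ≈ 0.348.

λ̂_MAP = 0.348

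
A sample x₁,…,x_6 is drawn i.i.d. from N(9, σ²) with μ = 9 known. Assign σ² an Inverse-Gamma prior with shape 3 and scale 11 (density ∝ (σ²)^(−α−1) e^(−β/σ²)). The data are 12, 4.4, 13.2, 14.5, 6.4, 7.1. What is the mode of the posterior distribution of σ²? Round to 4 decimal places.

Sum of squared deviations about the known mean: SS = (12−9)² + (4.4−9)² + (13.2−9)² + (14.5−9)² + (6.4−9)² + (7.1−9)² = 88.42.
The Normal likelihood contributes (σ²)^(−n/2) exp(−SS/(2σ²)), so the posterior is Inverse-Gamma(α + n/2, β + SS/2) = Inverse-Gamma(6, 55.21).
The mode of Inverse-Gamma(a, b) is b/(a+1) = 55.21/7 ≈ 7.8871.

σ̂²_MAP = 7.8871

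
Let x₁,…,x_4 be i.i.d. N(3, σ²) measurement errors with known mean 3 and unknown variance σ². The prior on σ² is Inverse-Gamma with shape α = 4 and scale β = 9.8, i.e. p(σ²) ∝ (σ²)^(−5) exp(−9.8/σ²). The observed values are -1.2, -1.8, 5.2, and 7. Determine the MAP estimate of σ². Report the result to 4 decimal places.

σ̂²_MAP = 5.7943

Sum of squared deviations about the known mean: SS = (-1.2−3)² + (-1.8−3)² + (5.2−3)² + (7−3)² = 61.52.
The Normal likelihood contributes (σ²)^(−n/2) exp(−SS/(2σ²)), so the posterior is Inverse-Gamma(α + n/2, β + SS/2) = Inverse-Gamma(6, 40.56).
The mode of Inverse-Gamma(a, b) is b/(a+1) = 40.56/7 ≈ 5.7943.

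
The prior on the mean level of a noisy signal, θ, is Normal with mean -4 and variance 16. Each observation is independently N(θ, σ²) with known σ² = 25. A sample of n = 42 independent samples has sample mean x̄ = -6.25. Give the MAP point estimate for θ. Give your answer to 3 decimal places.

n = 42, x̄ = -6.25.
For a Normal prior and Normal likelihood with known variance, the posterior is Normal; its mode equals its mean, the precision-weighted average.
Prior precision 1/σ₀² = 1/16 = 0.0625; data precision n/σ² = 42/25 = 1.68.
θ̂ = (0.0625·(-4) + 1.68·(-6.25)) / (0.0625 + 1.68) = (-10.75)/1.7425 = -4300/697 ≈ -6.169.

θ̂_MAP = -6.169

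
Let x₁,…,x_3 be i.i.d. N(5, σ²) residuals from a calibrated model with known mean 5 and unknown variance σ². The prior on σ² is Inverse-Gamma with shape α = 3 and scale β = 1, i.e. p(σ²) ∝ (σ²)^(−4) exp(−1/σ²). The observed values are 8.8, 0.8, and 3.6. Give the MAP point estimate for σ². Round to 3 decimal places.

σ̂²_MAP = 3.276

Sum of squared deviations about the known mean: SS = (8.8−5)² + (0.8−5)² + (3.6−5)² = 34.04.
The Normal likelihood contributes (σ²)^(−n/2) exp(−SS/(2σ²)), so the posterior is Inverse-Gamma(α + n/2, β + SS/2) = Inverse-Gamma(4.5, 18.02).
The mode of Inverse-Gamma(a, b) is b/(a+1) = 18.02/5.5 ≈ 3.276.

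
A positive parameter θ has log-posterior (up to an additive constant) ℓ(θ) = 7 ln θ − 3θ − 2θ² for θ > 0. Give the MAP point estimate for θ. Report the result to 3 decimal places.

θ̂_MAP = 1.000

ℓ'(θ) = 7/θ − 3 − 4θ. Setting this to zero and multiplying by θ: 4θ² + 3θ − 7 = 0.
θ = (−3 + √(3² + 4·4·7)) / (2·4) = (−3 + √121) / 8 = (−3 + 11)/8 = 1.
ℓ''(θ) = −7/θ² − 4 < 0, confirming a maximum.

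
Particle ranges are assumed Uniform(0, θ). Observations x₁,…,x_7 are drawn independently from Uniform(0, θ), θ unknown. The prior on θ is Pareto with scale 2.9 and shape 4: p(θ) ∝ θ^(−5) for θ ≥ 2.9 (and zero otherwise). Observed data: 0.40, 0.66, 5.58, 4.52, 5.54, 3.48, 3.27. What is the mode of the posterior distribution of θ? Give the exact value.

The Uniform(0, θ) likelihood is θ^(−n) for θ ≥ max(xᵢ), zero otherwise. Here max(xᵢ) = 5.58.
Posterior ∝ θ^(−5) · θ^(−7) = θ^(−12) on θ ≥ max(2.9, 5.58) = 5.58.
This density is strictly decreasing in θ, so the posterior mode lies at the lower boundary of the support.

θ̂_MAP = 5.58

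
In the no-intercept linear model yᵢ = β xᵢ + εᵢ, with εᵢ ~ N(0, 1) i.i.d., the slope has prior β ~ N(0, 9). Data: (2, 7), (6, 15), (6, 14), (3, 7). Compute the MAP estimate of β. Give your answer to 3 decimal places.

β̂_MAP = 2.456

log p(β | y) = −Σ(yᵢ − βxᵢ)²/(2·1) − β²/(2·9) + const.
Setting the derivative to zero: Σxᵢ(yᵢ − βxᵢ)/1 − β/9 = 0, so β = Σxᵢyᵢ / (Σxᵢ² + σ²/τ²).
Σxᵢyᵢ = 2·7 + 6·15 + 6·14 + 3·7 = 209; Σxᵢ² = 85; σ²/τ² = 1/9.
β̂_MAP = 209 / (85 + 1/9) = 209/(766/9) = 1881/766 ≈ 2.456.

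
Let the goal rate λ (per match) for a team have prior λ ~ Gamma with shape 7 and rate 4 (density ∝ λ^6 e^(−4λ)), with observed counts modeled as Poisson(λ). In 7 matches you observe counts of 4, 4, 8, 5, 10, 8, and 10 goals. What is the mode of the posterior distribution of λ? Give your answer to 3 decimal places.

Σxᵢ = 4+4+8+5+10+8+10 = 49, with n = 7.
Posterior ∝ λ^6e^(−4λ) · λ^49e^(−7λ) = λ^55e^(−11λ), i.e. Gamma(shape=56, rate=11).
The mode of a Gamma(a, b) with a ≥ 1 (shape–rate) is (a−1)/b = 55/11 ≈ 5.000.

λ̂_MAP = 5.000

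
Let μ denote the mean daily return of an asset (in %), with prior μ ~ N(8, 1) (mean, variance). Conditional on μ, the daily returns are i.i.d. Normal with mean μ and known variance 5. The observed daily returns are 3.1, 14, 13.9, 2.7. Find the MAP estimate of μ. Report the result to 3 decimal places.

μ̂_MAP = 8.189

n = 4; x̄ = (3.1 + 14 + 13.9 + 2.7)/4 = 33.7/4 = 8.425.
For a Normal prior and Normal likelihood with known variance, the posterior is Normal; its mode equals its mean, the precision-weighted average.
Prior precision 1/σ₀² = 1/1 = 1; data precision n/σ² = 4/5 = 0.8.
μ̂ = (1·8 + 0.8·8.425) / (1 + 0.8) = 14.74/1.8 = 737/90 ≈ 8.189.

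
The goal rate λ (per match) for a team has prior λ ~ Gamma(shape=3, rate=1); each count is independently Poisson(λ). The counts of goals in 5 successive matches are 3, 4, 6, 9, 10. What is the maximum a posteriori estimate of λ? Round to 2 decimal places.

Σxᵢ = 3+4+6+9+10 = 32, with n = 5.
Posterior ∝ λ^2e^(−1λ) · λ^32e^(−5λ) = λ^34e^(−6λ), i.e. Gamma(shape=35, rate=6).
The mode of a Gamma(a, b) with a ≥ 1 (shape–rate) is (a−1)/b = 34/6 ≈ 5.67.

λ̂_MAP = 5.67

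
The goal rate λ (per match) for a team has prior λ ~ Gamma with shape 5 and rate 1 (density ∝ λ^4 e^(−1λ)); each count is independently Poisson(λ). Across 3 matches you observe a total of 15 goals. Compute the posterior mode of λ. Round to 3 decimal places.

Σxᵢ = 15, n = 3.
Posterior ∝ λ^4e^(−1λ) · λ^15e^(−3λ) = λ^19e^(−4λ), i.e. Gamma(shape=20, rate=4).
The mode of a Gamma(a, b) with a ≥ 1 (shape–rate) is (a−1)/b = 19/4 ≈ 4.750.

λ̂_MAP = 4.750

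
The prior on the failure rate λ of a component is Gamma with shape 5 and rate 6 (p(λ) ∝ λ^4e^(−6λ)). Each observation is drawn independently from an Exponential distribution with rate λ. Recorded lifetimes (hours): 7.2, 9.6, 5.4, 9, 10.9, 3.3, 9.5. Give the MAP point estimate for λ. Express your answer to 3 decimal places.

λ̂_MAP = 0.181

The Exponential(rate=λ) likelihood is ∝ λ^n e^(−λΣtᵢ). Here n = 7 and Σtᵢ = 7.2 + 9.6 + 5.4 + 9 + 10.9 + 3.3 + 9.5 = 54.9.
Posterior ∝ λ^4e^(−6λ) · λ^7e^(−54.9λ) = λ^11e^(−60.9λ), i.e. Gamma(12, 60.9).
Mode = (a−1)/b = 11/60.9 ≈ 0.181.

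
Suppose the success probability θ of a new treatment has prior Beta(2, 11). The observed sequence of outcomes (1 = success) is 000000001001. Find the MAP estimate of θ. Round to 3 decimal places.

θ̂_MAP = 0.130

Prior: Beta(2, 11).
Data: 2 successes in 12 trials (from the sequence). The binomial likelihood contributes θ^2(1−θ)^10, so the posterior is Beta(2+2, 11+10) = Beta(4, 21).
For Beta(a, b) with a, b > 1 the mode is (a−1)/(a+b−2) = 3/23 ≈ 0.130.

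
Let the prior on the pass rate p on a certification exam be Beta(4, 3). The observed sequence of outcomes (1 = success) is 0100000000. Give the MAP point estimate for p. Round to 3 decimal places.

Prior: Beta(4, 3).
Data: 1 success in 10 trials (from the sequence). The binomial likelihood contributes p(1−p)^9, so the posterior is Beta(4+1, 3+9) = Beta(5, 12).
For Beta(a, b) with a, b > 1 the mode is (a−1)/(a+b−2) = 4/15 ≈ 0.267.

p̂_MAP = 0.267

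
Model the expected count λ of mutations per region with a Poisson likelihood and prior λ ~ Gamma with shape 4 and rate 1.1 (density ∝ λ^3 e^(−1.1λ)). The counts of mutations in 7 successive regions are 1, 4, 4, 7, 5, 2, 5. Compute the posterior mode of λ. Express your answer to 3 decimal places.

Σxᵢ = 1+4+4+7+5+2+5 = 28, with n = 7.
Posterior ∝ λ^3e^(−1.1λ) · λ^28e^(−7λ) = λ^31e^(−8.1λ), i.e. Gamma(shape=32, rate=8.1).
The mode of a Gamma(a, b) with a ≥ 1 (shape–rate) is (a−1)/b = 31/8.1 ≈ 3.827.

λ̂_MAP = 3.827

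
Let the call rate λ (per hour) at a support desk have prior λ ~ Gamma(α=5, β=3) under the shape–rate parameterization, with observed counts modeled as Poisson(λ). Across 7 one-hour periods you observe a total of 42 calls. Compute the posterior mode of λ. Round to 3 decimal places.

λ̂_MAP = 4.600

Σxᵢ = 42, n = 7.
Posterior ∝ λ^4e^(−3λ) · λ^42e^(−7λ) = λ^46e^(−10λ), i.e. Gamma(shape=47, rate=10).
The mode of a Gamma(a, b) with a ≥ 1 (shape–rate) is (a−1)/b = 46/10 ≈ 4.600.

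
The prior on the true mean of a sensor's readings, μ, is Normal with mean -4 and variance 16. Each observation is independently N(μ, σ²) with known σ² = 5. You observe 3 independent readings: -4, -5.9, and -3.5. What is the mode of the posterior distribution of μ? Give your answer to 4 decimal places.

n = 3; x̄ = ((-4) + (-5.9) + (-3.5))/3 = -13.4/3 = -67/15 ≈ -4.4667.
For a Normal prior and Normal likelihood with known variance, the posterior is Normal; its mode equals its mean, the precision-weighted average.
Prior precision 1/σ₀² = 1/16 = 0.0625; data precision n/σ² = 3/5 = 0.6.
μ̂ = (0.0625·(-4) + 0.6·(-67/15)) / (0.0625 + 0.6) = (-2.93)/0.6625 = -1172/265 ≈ -4.4226.

μ̂_MAP = -4.4226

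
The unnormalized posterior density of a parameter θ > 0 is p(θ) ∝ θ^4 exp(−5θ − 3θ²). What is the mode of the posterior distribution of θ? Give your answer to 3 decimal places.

θ̂_MAP = 0.500

ℓ'(θ) = 4/θ − 5 − 6θ. Setting this to zero and multiplying by θ: 6θ² + 5θ − 4 = 0.
θ = (−5 + √(5² + 4·6·4)) / (2·6) = (−5 + √121) / 12 = (−5 + 11)/12 = 1/2.
ℓ''(θ) = −4/θ² − 6 < 0, confirming a maximum.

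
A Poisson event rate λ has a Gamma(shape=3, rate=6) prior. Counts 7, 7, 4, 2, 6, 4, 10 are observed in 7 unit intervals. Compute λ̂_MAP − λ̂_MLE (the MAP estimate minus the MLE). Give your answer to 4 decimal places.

Σxᵢ = 40. Posterior is Gamma(43, 13); MAP = (43−1)/13 = 42/13 ≈ 3.23077.
MLE = x̄ = 40/7 ≈ 5.71429.
Difference = 42/13 − 40/7 = -226/91 ≈ -2.4835.

MAP − MLE = -2.4835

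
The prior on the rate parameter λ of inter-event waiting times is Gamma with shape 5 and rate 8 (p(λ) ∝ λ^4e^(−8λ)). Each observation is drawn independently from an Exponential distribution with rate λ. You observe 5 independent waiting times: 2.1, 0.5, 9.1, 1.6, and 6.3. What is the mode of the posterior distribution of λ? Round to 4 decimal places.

λ̂_MAP = 0.3261

The Exponential(rate=λ) likelihood is ∝ λ^n e^(−λΣtᵢ). Here n = 5 and Σtᵢ = 2.1 + 0.5 + 9.1 + 1.6 + 6.3 = 19.6.
Posterior ∝ λ^4e^(−8λ) · λ^5e^(−19.6λ) = λ^9e^(−27.6λ), i.e. Gamma(10, 27.6).
Mode = (a−1)/b = 9/27.6 ≈ 0.3261.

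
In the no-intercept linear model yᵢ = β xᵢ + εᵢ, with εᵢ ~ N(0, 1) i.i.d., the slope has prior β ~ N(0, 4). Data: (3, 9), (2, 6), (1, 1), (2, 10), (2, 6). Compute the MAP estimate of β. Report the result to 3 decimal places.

log p(β | y) = −Σ(yᵢ − βxᵢ)²/(2·1) − β²/(2·4) + const.
Setting the derivative to zero: Σxᵢ(yᵢ − βxᵢ)/1 − β/4 = 0, so β = Σxᵢyᵢ / (Σxᵢ² + σ²/τ²).
Σxᵢyᵢ = 3·9 + 2·6 + 1·1 + 2·10 + 2·6 = 72; Σxᵢ² = 22; σ²/τ² = 0.25.
β̂_MAP = 72 / (22 + 0.25) = 72/22.25 ≈ 3.236.

β̂_MAP = 3.236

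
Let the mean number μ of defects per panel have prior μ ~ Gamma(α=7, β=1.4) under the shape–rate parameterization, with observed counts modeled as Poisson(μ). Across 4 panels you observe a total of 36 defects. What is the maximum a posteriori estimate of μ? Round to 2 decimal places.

μ̂_MAP = 7.78

Σxᵢ = 36, n = 4.
Posterior ∝ μ^6e^(−1.4μ) · μ^36e^(−4μ) = μ^42e^(−5.4μ), i.e. Gamma(shape=43, rate=5.4).
The mode of a Gamma(a, b) with a ≥ 1 (shape–rate) is (a−1)/b = 42/5.4 ≈ 7.78.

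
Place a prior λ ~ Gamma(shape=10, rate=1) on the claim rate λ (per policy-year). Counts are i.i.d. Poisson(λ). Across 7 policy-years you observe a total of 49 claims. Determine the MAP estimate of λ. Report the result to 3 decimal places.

λ̂_MAP = 7.250

Σxᵢ = 49, n = 7.
Posterior ∝ λ^9e^(−1λ) · λ^49e^(−7λ) = λ^58e^(−8λ), i.e. Gamma(shape=59, rate=8).
The mode of a Gamma(a, b) with a ≥ 1 (shape–rate) is (a−1)/b = 58/8 ≈ 7.250.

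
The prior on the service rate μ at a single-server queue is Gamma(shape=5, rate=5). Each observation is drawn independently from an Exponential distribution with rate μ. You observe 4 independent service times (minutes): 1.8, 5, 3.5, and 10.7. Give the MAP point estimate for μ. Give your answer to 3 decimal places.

The Exponential(rate=μ) likelihood is ∝ μ^n e^(−μΣtᵢ). Here n = 4 and Σtᵢ = 1.8 + 5 + 3.5 + 10.7 = 21.
Posterior ∝ μ^4e^(−5μ) · μ^4e^(−21μ) = μ^8e^(−26μ), i.e. Gamma(9, 26).
Mode = (a−1)/b = 8/26 ≈ 0.308.

μ̂_MAP = 0.308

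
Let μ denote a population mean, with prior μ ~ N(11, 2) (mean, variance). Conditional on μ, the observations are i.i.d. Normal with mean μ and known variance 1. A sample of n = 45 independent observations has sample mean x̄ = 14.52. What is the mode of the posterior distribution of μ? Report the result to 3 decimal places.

n = 45, x̄ = 14.52.
For a Normal prior and Normal likelihood with known variance, the posterior is Normal; its mode equals its mean, the precision-weighted average.
Prior precision 1/σ₀² = 1/2 = 0.5; data precision n/σ² = 45/1 = 45.
μ̂ = (0.5·11 + 45·14.52) / (0.5 + 45) = 658.9/45.5 = 6589/455 ≈ 14.481.

μ̂_MAP = 14.481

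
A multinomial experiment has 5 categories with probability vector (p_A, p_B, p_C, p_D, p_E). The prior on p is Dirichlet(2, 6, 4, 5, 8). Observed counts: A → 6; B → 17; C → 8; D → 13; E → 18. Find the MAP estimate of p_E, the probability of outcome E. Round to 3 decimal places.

The posterior is Dirichlet(αᵢ + nᵢ) = Dirichlet(8, 23, 12, 18, 26).
For a Dirichlet(a₁,…,a_K) with all aᵢ > 1, the mode has j-th component (aⱼ − 1)/(Σaᵢ − K).
Here Σaᵢ = 87 and K = 5, so p_E = (26 − 1)/(87 − 5) = 25/82 ≈ 0.305.

MAP estimate of p_E = 0.305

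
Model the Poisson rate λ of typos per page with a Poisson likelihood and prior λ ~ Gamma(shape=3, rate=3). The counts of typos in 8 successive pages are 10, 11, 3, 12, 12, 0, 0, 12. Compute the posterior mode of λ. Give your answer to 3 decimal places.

Σxᵢ = 10+11+3+12+12+0+0+12 = 60, with n = 8.
Posterior ∝ λ^2e^(−3λ) · λ^60e^(−8λ) = λ^62e^(−11λ), i.e. Gamma(shape=63, rate=11).
The mode of a Gamma(a, b) with a ≥ 1 (shape–rate) is (a−1)/b = 62/11 ≈ 5.636.

λ̂_MAP = 5.636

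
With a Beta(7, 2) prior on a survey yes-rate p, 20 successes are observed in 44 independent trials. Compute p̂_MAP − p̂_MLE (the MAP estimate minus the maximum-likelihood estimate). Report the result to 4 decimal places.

Posterior is Beta(27, 26); MAP = (27−1)/(53−2) = 26/51 ≈ 0.50980.
MLE ignores the prior: p̂_MLE = k/n = 20/44 ≈ 0.45455.
Difference = 26/51 − 20/44 = 31/561 ≈ 0.0553.

MAP − MLE = 0.0553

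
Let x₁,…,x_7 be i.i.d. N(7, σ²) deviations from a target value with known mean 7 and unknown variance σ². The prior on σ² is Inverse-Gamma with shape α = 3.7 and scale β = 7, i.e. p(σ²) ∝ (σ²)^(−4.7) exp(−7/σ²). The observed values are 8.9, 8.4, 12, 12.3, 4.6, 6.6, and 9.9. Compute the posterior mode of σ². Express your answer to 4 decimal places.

σ̂²_MAP = 5.3043

Sum of squared deviations about the known mean: SS = (8.9−7)² + (8.4−7)² + (12−7)² + (12.3−7)² + (4.6−7)² + (6.6−7)² + (9.9−7)² = 72.99.
The Normal likelihood contributes (σ²)^(−n/2) exp(−SS/(2σ²)), so the posterior is Inverse-Gamma(α + n/2, β + SS/2) = Inverse-Gamma(7.2, 43.495).
The mode of Inverse-Gamma(a, b) is b/(a+1) = 43.495/8.2 ≈ 5.3043.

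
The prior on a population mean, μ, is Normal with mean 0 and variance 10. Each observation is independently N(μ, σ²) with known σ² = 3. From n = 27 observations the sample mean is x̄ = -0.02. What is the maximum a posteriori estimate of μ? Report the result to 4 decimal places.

n = 27, x̄ = -0.02.
For a Normal prior and Normal likelihood with known variance, the posterior is Normal; its mode equals its mean, the precision-weighted average.
Prior precision 1/σ₀² = 1/10 = 0.1; data precision n/σ² = 27/3 = 9.
μ̂ = (0.1·0 + 9·(-0.02)) / (0.1 + 9) = (-0.18)/9.1 = -9/455 ≈ -0.0198.

μ̂_MAP = -0.0198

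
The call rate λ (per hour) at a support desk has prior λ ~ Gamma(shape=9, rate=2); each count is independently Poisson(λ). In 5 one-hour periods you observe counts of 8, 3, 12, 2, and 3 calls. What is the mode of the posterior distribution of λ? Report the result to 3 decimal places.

λ̂_MAP = 5.143

Σxᵢ = 8+3+12+2+3 = 28, with n = 5.
Posterior ∝ λ^8e^(−2λ) · λ^28e^(−5λ) = λ^36e^(−7λ), i.e. Gamma(shape=37, rate=7).
The mode of a Gamma(a, b) with a ≥ 1 (shape–rate) is (a−1)/b = 36/7 ≈ 5.143.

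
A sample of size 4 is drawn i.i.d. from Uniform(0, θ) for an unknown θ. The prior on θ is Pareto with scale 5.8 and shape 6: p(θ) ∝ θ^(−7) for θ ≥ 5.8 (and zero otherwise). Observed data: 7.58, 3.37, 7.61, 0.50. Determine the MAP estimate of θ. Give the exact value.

The Uniform(0, θ) likelihood is θ^(−n) for θ ≥ max(xᵢ), zero otherwise. Here max(xᵢ) = 7.61.
Posterior ∝ θ^(−7) · θ^(−4) = θ^(−11) on θ ≥ max(5.8, 7.61) = 7.61.
This density is strictly decreasing in θ, so the posterior mode lies at the lower boundary of the support.

θ̂_MAP = 7.61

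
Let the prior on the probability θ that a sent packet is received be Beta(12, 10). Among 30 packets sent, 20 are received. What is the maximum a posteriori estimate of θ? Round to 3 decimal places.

Prior: Beta(12, 10).
Data: 20 successes in 30 trials. The binomial likelihood contributes θ^20(1−θ)^10, so the posterior is Beta(12+20, 10+10) = Beta(32, 20).
For Beta(a, b) with a, b > 1 the mode is (a−1)/(a+b−2) = 31/50 ≈ 0.620.

θ̂_MAP = 0.620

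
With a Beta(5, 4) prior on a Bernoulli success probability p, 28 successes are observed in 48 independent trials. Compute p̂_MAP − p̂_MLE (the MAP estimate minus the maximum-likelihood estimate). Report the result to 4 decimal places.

Posterior is Beta(33, 24); MAP = (33−1)/(57−2) = 32/55 ≈ 0.58182.
MLE ignores the prior: p̂_MLE = k/n = 28/48 ≈ 0.58333.
Difference = 32/55 − 28/48 = -1/660 ≈ -0.0015.

MAP − MLE = -0.0015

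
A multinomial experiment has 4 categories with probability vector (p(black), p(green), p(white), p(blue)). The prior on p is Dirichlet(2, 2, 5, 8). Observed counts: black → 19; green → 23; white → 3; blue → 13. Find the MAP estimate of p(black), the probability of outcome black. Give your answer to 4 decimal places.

The posterior is Dirichlet(αᵢ + nᵢ) = Dirichlet(21, 25, 8, 21).
For a Dirichlet(a₁,…,a_K) with all aᵢ > 1, the mode has j-th component (aⱼ − 1)/(Σaᵢ − K).
Here Σaᵢ = 75 and K = 4, so p(black) = (21 − 1)/(75 − 4) = 20/71 ≈ 0.2817.

MAP estimate of p(black) = 0.2817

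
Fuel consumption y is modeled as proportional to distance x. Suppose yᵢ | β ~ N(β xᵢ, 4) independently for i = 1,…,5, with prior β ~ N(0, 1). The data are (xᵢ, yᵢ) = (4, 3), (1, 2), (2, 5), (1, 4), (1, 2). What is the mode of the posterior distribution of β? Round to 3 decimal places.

β̂_MAP = 1.111

log p(β | y) = −Σ(yᵢ − βxᵢ)²/(2·4) − β²/(2·1) + const.
Setting the derivative to zero: Σxᵢ(yᵢ − βxᵢ)/4 − β/1 = 0, so β = Σxᵢyᵢ / (Σxᵢ² + σ²/τ²).
Σxᵢyᵢ = 4·3 + 1·2 + 2·5 + 1·4 + 1·2 = 30; Σxᵢ² = 23; σ²/τ² = 4.
β̂_MAP = 30 / (23 + 4) = 30/27 ≈ 1.111.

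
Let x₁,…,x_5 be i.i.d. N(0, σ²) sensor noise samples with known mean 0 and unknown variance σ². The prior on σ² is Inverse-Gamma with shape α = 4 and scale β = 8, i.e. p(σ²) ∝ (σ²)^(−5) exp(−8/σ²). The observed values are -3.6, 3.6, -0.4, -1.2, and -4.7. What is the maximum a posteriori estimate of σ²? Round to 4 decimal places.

σ̂²_MAP = 4.3740

Sum of squared deviations about the known mean: SS = (-3.6−0)² + (3.6−0)² + (-0.4−0)² + (-1.2−0)² + (-4.7−0)² = 49.61.
The Normal likelihood contributes (σ²)^(−n/2) exp(−SS/(2σ²)), so the posterior is Inverse-Gamma(α + n/2, β + SS/2) = Inverse-Gamma(6.5, 32.805).
The mode of Inverse-Gamma(a, b) is b/(a+1) = 32.805/7.5 ≈ 4.3740.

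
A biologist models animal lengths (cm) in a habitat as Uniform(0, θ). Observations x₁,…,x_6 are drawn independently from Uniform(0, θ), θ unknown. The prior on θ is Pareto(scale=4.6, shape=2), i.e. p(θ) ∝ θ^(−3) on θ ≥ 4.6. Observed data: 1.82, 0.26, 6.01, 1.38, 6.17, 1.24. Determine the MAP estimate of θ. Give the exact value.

θ̂_MAP = 6.17

The Uniform(0, θ) likelihood is θ^(−n) for θ ≥ max(xᵢ), zero otherwise. Here max(xᵢ) = 6.17.
Posterior ∝ θ^(−3) · θ^(−6) = θ^(−9) on θ ≥ max(4.6, 6.17) = 6.17.
This density is strictly decreasing in θ, so the posterior mode lies at the lower boundary of the support.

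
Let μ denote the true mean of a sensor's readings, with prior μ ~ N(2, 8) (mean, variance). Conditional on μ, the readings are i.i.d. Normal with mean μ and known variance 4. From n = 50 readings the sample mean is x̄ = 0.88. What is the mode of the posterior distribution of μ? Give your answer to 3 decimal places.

n = 50, x̄ = 0.88.
For a Normal prior and Normal likelihood with known variance, the posterior is Normal; its mode equals its mean, the precision-weighted average.
Prior precision 1/σ₀² = 1/8 = 0.125; data precision n/σ² = 50/4 = 12.5.
μ̂ = (0.125·2 + 12.5·0.88) / (0.125 + 12.5) = 11.25/12.625 = 90/101 ≈ 0.891.

μ̂_MAP = 0.891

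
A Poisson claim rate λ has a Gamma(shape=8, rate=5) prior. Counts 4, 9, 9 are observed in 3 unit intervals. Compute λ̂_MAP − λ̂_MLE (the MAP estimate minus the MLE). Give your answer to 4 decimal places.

MAP − MLE = -3.7083

Σxᵢ = 22. Posterior is Gamma(30, 8); MAP = (30−1)/8 = 29/8 ≈ 3.62500.
MLE = x̄ = 22/3 ≈ 7.33333.
Difference = 29/8 − 22/3 = -89/24 ≈ -3.7083.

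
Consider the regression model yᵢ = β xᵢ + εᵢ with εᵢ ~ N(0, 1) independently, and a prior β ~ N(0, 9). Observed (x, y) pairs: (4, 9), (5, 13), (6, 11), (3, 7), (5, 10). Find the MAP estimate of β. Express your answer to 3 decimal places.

log p(β | y) = −Σ(yᵢ − βxᵢ)²/(2·1) − β²/(2·9) + const.
Setting the derivative to zero: Σxᵢ(yᵢ − βxᵢ)/1 − β/9 = 0, so β = Σxᵢyᵢ / (Σxᵢ² + σ²/τ²).
Σxᵢyᵢ = 4·9 + 5·13 + 6·11 + 3·7 + 5·10 = 238; Σxᵢ² = 111; σ²/τ² = 1/9.
β̂_MAP = 238 / (111 + 1/9) = 238/(1000/9) = 1071/500 ≈ 2.142.

β̂_MAP = 2.142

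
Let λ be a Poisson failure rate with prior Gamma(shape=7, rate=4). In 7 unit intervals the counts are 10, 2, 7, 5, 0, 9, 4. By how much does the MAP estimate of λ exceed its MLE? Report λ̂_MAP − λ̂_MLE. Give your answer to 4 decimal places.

Σxᵢ = 37. Posterior is Gamma(44, 11); MAP = (44−1)/11 = 43/11 ≈ 3.90909.
MLE = x̄ = 37/7 ≈ 5.28571.
Difference = 43/11 − 37/7 = -106/77 ≈ -1.3766.

MAP − MLE = -1.3766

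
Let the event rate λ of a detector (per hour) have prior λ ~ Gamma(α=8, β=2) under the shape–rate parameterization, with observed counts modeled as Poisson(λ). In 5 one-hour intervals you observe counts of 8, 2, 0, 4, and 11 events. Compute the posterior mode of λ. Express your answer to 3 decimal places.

Σxᵢ = 8+2+0+4+11 = 25, with n = 5.
Posterior ∝ λ^7e^(−2λ) · λ^25e^(−5λ) = λ^32e^(−7λ), i.e. Gamma(shape=33, rate=7).
The mode of a Gamma(a, b) with a ≥ 1 (shape–rate) is (a−1)/b = 32/7 ≈ 4.571.

λ̂_MAP = 4.571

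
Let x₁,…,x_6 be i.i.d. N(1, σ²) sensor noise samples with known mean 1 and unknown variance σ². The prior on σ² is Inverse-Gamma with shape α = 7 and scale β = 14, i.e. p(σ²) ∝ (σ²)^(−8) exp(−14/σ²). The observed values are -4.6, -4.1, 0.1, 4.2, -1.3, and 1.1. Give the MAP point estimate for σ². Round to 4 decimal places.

Sum of squared deviations about the known mean: SS = (-4.6−1)² + (-4.1−1)² + (0.1−1)² + (4.2−1)² + (-1.3−1)² + (1.1−1)² = 73.72.
The Normal likelihood contributes (σ²)^(−n/2) exp(−SS/(2σ²)), so the posterior is Inverse-Gamma(α + n/2, β + SS/2) = Inverse-Gamma(10, 50.86).
The mode of Inverse-Gamma(a, b) is b/(a+1) = 50.86/11 ≈ 4.6236.

σ̂²_MAP = 4.6236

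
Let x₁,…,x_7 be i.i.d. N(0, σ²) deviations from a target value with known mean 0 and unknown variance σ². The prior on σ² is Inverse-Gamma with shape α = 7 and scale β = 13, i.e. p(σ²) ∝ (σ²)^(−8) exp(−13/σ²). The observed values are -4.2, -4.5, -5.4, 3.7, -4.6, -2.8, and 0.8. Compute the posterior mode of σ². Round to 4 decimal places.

Sum of squared deviations about the known mean: SS = (-4.2−0)² + (-4.5−0)² + (-5.4−0)² + (3.7−0)² + (-4.6−0)² + (-2.8−0)² + (0.8−0)² = 110.38.
The Normal likelihood contributes (σ²)^(−n/2) exp(−SS/(2σ²)), so the posterior is Inverse-Gamma(α + n/2, β + SS/2) = Inverse-Gamma(10.5, 68.19).
The mode of Inverse-Gamma(a, b) is b/(a+1) = 68.19/11.5 ≈ 5.9296.

σ̂²_MAP = 5.9296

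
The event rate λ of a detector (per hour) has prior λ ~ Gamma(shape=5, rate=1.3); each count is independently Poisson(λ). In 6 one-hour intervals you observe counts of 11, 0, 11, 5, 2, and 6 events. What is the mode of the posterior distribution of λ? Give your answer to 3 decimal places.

Σxᵢ = 11+0+11+5+2+6 = 35, with n = 6.
Posterior ∝ λ^4e^(−1.3λ) · λ^35e^(−6λ) = λ^39e^(−7.3λ), i.e. Gamma(shape=40, rate=7.3).
The mode of a Gamma(a, b) with a ≥ 1 (shape–rate) is (a−1)/b = 39/7.3 ≈ 5.342.

λ̂_MAP = 5.342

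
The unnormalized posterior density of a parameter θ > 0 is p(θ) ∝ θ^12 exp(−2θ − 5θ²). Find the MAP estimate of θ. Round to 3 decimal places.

θ̂_MAP = 1.000

ℓ'(θ) = 12/θ − 2 − 10θ. Setting this to zero and multiplying by θ: 10θ² + 2θ − 12 = 0.
θ = (−2 + √(2² + 4·10·12)) / (2·10) = (−2 + √484) / 20 = (−2 + 22)/20 = 1.
ℓ''(θ) = −12/θ² − 10 < 0, confirming a maximum.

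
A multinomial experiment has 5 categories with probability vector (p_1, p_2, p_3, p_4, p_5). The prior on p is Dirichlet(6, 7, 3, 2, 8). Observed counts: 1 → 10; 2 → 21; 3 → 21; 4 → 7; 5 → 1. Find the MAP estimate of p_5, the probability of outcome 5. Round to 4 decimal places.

The posterior is Dirichlet(αᵢ + nᵢ) = Dirichlet(16, 28, 24, 9, 9).
For a Dirichlet(a₁,…,a_K) with all aᵢ > 1, the mode has j-th component (aⱼ − 1)/(Σaᵢ − K).
Here Σaᵢ = 86 and K = 5, so p_5 = (9 − 1)/(86 − 5) = 8/81 ≈ 0.0988.

MAP estimate: 0.0988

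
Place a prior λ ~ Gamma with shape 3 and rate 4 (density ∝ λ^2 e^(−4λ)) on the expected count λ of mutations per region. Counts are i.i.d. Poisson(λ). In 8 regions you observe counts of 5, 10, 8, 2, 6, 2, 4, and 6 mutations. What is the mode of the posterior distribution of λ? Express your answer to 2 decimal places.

λ̂_MAP = 3.75

Σxᵢ = 5+10+8+2+6+2+4+6 = 43, with n = 8.
Posterior ∝ λ^2e^(−4λ) · λ^43e^(−8λ) = λ^45e^(−12λ), i.e. Gamma(shape=46, rate=12).
The mode of a Gamma(a, b) with a ≥ 1 (shape–rate) is (a−1)/b = 45/12 ≈ 3.75.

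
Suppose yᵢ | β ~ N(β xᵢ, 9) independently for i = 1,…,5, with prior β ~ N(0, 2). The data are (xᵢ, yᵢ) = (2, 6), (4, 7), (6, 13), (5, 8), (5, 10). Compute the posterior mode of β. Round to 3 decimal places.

log p(β | y) = −Σ(yᵢ − βxᵢ)²/(2·9) − β²/(2·2) + const.
Setting the derivative to zero: Σxᵢ(yᵢ − βxᵢ)/9 − β/2 = 0, so β = Σxᵢyᵢ / (Σxᵢ² + σ²/τ²).
Σxᵢyᵢ = 2·6 + 4·7 + 6·13 + 5·8 + 5·10 = 208; Σxᵢ² = 106; σ²/τ² = 4.5.
β̂_MAP = 208 / (106 + 4.5) = 208/110.5 ≈ 1.882.

β̂_MAP = 1.882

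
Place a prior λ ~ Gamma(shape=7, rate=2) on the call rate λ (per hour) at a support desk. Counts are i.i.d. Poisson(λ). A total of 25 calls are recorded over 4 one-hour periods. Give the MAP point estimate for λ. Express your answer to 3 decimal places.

λ̂_MAP = 5.167

Σxᵢ = 25, n = 4.
Posterior ∝ λ^6e^(−2λ) · λ^25e^(−4λ) = λ^31e^(−6λ), i.e. Gamma(shape=32, rate=6).
The mode of a Gamma(a, b) with a ≥ 1 (shape–rate) is (a−1)/b = 31/6 ≈ 5.167.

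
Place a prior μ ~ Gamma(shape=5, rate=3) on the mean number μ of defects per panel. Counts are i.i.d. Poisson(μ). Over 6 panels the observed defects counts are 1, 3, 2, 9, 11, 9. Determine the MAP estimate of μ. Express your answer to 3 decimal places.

Σxᵢ = 1+3+2+9+11+9 = 35, with n = 6.
Posterior ∝ μ^4e^(−3μ) · μ^35e^(−6μ) = μ^39e^(−9μ), i.e. Gamma(shape=40, rate=9).
The mode of a Gamma(a, b) with a ≥ 1 (shape–rate) is (a−1)/b = 39/9 ≈ 4.333.

μ̂_MAP = 4.333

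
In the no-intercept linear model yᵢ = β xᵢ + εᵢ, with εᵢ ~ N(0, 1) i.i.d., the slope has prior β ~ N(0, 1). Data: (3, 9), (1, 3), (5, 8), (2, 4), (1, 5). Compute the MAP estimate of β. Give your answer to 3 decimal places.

β̂_MAP = 2.024

log p(β | y) = −Σ(yᵢ − βxᵢ)²/(2·1) − β²/(2·1) + const.
Setting the derivative to zero: Σxᵢ(yᵢ − βxᵢ)/1 − β/1 = 0, so β = Σxᵢyᵢ / (Σxᵢ² + σ²/τ²).
Σxᵢyᵢ = 3·9 + 1·3 + 5·8 + 2·4 + 1·5 = 83; Σxᵢ² = 40; σ²/τ² = 1.
β̂_MAP = 83 / (40 + 1) = 83/41 ≈ 2.024.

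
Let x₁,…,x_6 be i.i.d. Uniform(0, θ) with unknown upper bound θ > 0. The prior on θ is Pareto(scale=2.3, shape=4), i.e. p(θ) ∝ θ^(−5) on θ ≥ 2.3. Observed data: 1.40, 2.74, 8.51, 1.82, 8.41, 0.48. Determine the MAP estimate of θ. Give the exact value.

θ̂_MAP = 8.51

The Uniform(0, θ) likelihood is θ^(−n) for θ ≥ max(xᵢ), zero otherwise. Here max(xᵢ) = 8.51.
Posterior ∝ θ^(−5) · θ^(−6) = θ^(−11) on θ ≥ max(2.3, 8.51) = 8.51.
This density is strictly decreasing in θ, so the posterior mode lies at the lower boundary of the support.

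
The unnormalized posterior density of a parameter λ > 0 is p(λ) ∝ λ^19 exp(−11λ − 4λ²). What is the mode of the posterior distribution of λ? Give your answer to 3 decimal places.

ℓ'(λ) = 19/λ − 11 − 8λ. Setting this to zero and multiplying by λ: 8λ² + 11λ − 19 = 0.
λ = (−11 + √(11² + 4·8·19)) / (2·8) = (−11 + √729) / 16 = (−11 + 27)/16 = 1.
ℓ''(λ) = −19/λ² − 8 < 0, confirming a maximum.

λ̂_MAP = 1.000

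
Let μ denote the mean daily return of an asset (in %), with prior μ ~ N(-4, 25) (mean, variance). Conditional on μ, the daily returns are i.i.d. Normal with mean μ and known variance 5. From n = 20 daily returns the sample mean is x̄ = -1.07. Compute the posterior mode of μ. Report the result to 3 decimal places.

n = 20, x̄ = -1.07.
For a Normal prior and Normal likelihood with known variance, the posterior is Normal; its mode equals its mean, the precision-weighted average.
Prior precision 1/σ₀² = 1/25 = 0.04; data precision n/σ² = 20/5 = 4.
μ̂ = (0.04·(-4) + 4·(-1.07)) / (0.04 + 4) = (-4.44)/4.04 = -111/101 ≈ -1.099.

μ̂_MAP = -1.099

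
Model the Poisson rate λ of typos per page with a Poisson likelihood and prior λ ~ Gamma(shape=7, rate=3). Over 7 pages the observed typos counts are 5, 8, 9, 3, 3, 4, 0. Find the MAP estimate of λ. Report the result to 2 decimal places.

λ̂_MAP = 3.80

Σxᵢ = 5+8+9+3+3+4+0 = 32, with n = 7.
Posterior ∝ λ^6e^(−3λ) · λ^32e^(−7λ) = λ^38e^(−10λ), i.e. Gamma(shape=39, rate=10).
The mode of a Gamma(a, b) with a ≥ 1 (shape–rate) is (a−1)/b = 38/10 ≈ 3.80.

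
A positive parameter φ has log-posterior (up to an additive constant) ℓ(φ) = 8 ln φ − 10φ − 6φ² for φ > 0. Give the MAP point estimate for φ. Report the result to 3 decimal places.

φ̂_MAP = 0.500

ℓ'(φ) = 8/φ − 10 − 12φ. Setting this to zero and multiplying by φ: 12φ² + 10φ − 8 = 0.
φ = (−10 + √(10² + 4·12·8)) / (2·12) = (−10 + √484) / 24 = (−10 + 22)/24 = 1/2.
ℓ''(φ) = −8/φ² − 12 < 0, confirming a maximum.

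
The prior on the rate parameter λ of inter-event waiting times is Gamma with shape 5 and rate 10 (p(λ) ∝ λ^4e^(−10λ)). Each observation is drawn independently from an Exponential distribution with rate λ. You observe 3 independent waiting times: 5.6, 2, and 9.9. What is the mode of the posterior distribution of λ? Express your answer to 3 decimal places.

λ̂_MAP = 0.255

The Exponential(rate=λ) likelihood is ∝ λ^n e^(−λΣtᵢ). Here n = 3 and Σtᵢ = 5.6 + 2 + 9.9 = 17.5.
Posterior ∝ λ^4e^(−10λ) · λ^3e^(−17.5λ) = λ^7e^(−27.5λ), i.e. Gamma(8, 27.5).
Mode = (a−1)/b = 7/27.5 ≈ 0.255.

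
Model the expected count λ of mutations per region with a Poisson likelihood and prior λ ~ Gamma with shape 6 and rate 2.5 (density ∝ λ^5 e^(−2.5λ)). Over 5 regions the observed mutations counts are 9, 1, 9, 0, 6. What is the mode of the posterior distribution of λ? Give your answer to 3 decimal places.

Σxᵢ = 9+1+9+0+6 = 25, with n = 5.
Posterior ∝ λ^5e^(−2.5λ) · λ^25e^(−5λ) = λ^30e^(−7.5λ), i.e. Gamma(shape=31, rate=7.5).
The mode of a Gamma(a, b) with a ≥ 1 (shape–rate) is (a−1)/b = 30/7.5 ≈ 4.000.

λ̂_MAP = 4.000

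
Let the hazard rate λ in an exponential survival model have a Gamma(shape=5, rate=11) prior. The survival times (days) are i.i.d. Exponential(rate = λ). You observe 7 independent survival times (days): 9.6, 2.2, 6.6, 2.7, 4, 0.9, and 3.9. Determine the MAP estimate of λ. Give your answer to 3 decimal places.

The Exponential(rate=λ) likelihood is ∝ λ^n e^(−λΣtᵢ). Here n = 7 and Σtᵢ = 9.6 + 2.2 + 6.6 + 2.7 + 4 + 0.9 + 3.9 = 29.9.
Posterior ∝ λ^4e^(−11λ) · λ^7e^(−29.9λ) = λ^11e^(−40.9λ), i.e. Gamma(12, 40.9).
Mode = (a−1)/b = 11/40.9 ≈ 0.269.

λ̂_MAP = 0.269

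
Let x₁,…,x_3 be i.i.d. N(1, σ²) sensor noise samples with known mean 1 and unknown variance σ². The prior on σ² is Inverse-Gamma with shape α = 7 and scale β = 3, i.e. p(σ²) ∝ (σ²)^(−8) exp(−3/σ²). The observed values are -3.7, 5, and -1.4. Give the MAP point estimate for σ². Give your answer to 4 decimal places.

σ̂²_MAP = 2.6237

Sum of squared deviations about the known mean: SS = (-3.7−1)² + (5−1)² + (-1.4−1)² = 43.85.
The Normal likelihood contributes (σ²)^(−n/2) exp(−SS/(2σ²)), so the posterior is Inverse-Gamma(α + n/2, β + SS/2) = Inverse-Gamma(8.5, 24.925).
The mode of Inverse-Gamma(a, b) is b/(a+1) = 24.925/9.5 ≈ 2.6237.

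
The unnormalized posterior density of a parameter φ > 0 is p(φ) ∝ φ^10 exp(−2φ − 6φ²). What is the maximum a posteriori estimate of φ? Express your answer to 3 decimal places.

φ̂_MAP = 0.833

ℓ'(φ) = 10/φ − 2 − 12φ. Setting this to zero and multiplying by φ: 12φ² + 2φ − 10 = 0.
φ = (−2 + √(2² + 4·12·10)) / (2·12) = (−2 + √484) / 24 = (−2 + 22)/24 = 5/6.
ℓ''(φ) = −10/φ² − 12 < 0, confirming a maximum.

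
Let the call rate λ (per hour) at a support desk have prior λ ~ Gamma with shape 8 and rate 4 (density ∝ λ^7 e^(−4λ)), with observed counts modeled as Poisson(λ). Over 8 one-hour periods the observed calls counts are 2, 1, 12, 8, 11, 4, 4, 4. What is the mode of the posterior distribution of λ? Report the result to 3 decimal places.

Σxᵢ = 2+1+12+8+11+4+4+4 = 46, with n = 8.
Posterior ∝ λ^7e^(−4λ) · λ^46e^(−8λ) = λ^53e^(−12λ), i.e. Gamma(shape=54, rate=12).
The mode of a Gamma(a, b) with a ≥ 1 (shape–rate) is (a−1)/b = 53/12 ≈ 4.417.

λ̂_MAP = 4.417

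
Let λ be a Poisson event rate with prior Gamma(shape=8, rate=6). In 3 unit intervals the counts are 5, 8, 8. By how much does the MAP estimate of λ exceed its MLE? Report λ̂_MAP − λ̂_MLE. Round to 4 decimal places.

Σxᵢ = 21. Posterior is Gamma(29, 9); MAP = (29−1)/9 = 28/9 ≈ 3.11111.
MLE = x̄ = 21/3 ≈ 7.00000.
Difference = 28/9 − 21/3 = -35/9 ≈ -3.8889.

MAP − MLE = -3.8889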